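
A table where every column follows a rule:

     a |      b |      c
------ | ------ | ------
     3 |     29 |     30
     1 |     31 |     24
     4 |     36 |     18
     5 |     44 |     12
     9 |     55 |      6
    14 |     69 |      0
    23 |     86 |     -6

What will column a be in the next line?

Column a: each term is the sum of the two before it, so 3, 1, 4, 5, 9, 14, 23 → 37.
Column b: 29, 31, 36, 44, 55, 69, 86 → 106 (differences are 2, 5, 8, … (increasing by 3 each time)).
Column c: −6 each step; 30, 24, 18, 12, 6, 0, -6 → -12.

37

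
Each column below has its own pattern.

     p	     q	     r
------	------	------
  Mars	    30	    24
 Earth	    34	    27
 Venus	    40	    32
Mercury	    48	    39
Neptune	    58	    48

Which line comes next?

Uranus  70  59

Column p: runs backward through the planets Mercury→Neptune, so Mars, Earth, Venus, Mercury, Neptune → Uranus.
Column q goes 30, 34, 40, 48, 58 → 70 (differences are 4, 6, 8, … (increasing by 2 each time)).
Column r: differences are 3, 5, 7, … (increasing by 2 each time); 24, 27, 32, 39, 48 → 59.
Combining the parts gives Uranus  70  59.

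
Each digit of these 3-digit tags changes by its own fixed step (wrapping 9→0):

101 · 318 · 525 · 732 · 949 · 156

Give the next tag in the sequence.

For the first digit, +2 each step, mod 10: 1, 3, 5, 7, 9, 1 → 3.
Second digit: +1 each step, mod 10; 0, 1, 2, 3, 4, 5 → 6.
Third digit: −3 each step, mod 10; 1, 8, 5, 2, 9, 6 → 3.
Putting it together: 363.

363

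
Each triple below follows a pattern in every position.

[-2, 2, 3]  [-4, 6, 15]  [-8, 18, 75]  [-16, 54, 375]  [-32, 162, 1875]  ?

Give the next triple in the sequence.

[-64, 486, 9375]

First entry — ×2 each step: -2, -4, -8, -16, -32 → -64.
Second entry goes 2, 6, 18, 54, 162 → 486 (×3 each step).
Third entry goes 3, 15, 75, 375, 1875 → 9375 (×5 each step).
Combining the parts gives [-64, 486, 9375].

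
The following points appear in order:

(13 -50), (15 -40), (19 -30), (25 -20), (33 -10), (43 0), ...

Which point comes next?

(55 10)

First part goes 13, 15, 19, 25, 33, 43 → 55 (differences are 2, 4, 6, … (increasing by 2 each time)).
Second part: +10 each step, so -50, -40, -30, -20, -10, 0 → 10.
Putting it together: (55 10).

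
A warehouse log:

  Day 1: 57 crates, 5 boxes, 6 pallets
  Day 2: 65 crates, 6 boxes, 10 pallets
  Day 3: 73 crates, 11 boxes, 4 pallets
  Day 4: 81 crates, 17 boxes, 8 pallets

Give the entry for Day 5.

Crates goes 57, 65, 73, 81 → 89 (+8 each step).
For the boxes, each term is the sum of the two before it: 5, 6, 11, 17 → 28.
Pallets: 6, 10, 4, 8 → 2 (alternating steps +4, −6, +4, −6, …).
Combining the parts gives 89 crates, 28 boxes, 2 pallets.

89 crates, 28 boxes, 2 pallets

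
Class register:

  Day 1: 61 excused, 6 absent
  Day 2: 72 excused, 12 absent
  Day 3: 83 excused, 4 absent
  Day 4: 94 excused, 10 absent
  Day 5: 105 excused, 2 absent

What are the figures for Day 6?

Excused — +11 each step: 61, 72, 83, 94, 105 → 116.
Absent: 6, 12, 4, 10, 2 → 8 (alternating steps +6, −8, +6, −8, …).
Putting it together: 116 excused, 8 absent.

116 excused, 8 absent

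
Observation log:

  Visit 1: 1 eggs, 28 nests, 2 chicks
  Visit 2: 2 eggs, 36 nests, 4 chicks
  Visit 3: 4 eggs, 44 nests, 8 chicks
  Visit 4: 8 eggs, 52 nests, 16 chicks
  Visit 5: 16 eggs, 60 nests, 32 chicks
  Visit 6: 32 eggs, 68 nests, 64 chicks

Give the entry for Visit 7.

Eggs: 1, 2, 4, 8, 16, 32 → 64 (×2 each step).
Nests — +8 each step: 28, 36, 44, 52, 60, 68 → 76.
Chicks — ×2 each step: 2, 4, 8, 16, 32, 64 → 128.
Putting it together: 64 eggs, 76 nests, 128 chicks.

64 eggs, 76 nests, 128 chicks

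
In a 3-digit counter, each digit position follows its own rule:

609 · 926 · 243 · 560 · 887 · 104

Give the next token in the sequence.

First digit — +3 each step, mod 10: 6, 9, 2, 5, 8, 1 → 4.
Second digit: +2 each step, mod 10; 0, 2, 4, 6, 8, 0 → 2.
Third digit: 9, 6, 3, 0, 7, 4 → 1 (−3 each step, mod 10).
So the next token is 421.

421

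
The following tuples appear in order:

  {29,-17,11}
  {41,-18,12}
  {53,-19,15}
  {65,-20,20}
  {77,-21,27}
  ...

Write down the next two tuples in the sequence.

First component: +12 each step, so 29, 41, 53, 65, 77 → 89 → 101.
For the second component, −1 each step: -17, -18, -19, -20, -21 → -22 → -23.
Third component: differences are 1, 3, 5, … (increasing by 2 each time); 11, 12, 15, 20, 27 → 36 → 47.
So the next two tuples are {89,-22,36} and {101,-23,47}.

{89,-22,36}, {101,-23,47}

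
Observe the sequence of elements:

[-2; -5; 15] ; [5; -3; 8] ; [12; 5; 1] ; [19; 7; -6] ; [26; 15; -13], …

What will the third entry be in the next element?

First entry: +7 each step; -2, 5, 12, 19, 26 → 33.
Second entry: alternating steps +2, +8, +2, +8, …; -5, -3, 5, 7, 15 → 17.
Third entry — together with the first entry always sums to 13: 15, 8, 1, -6, -13 → -20.

-20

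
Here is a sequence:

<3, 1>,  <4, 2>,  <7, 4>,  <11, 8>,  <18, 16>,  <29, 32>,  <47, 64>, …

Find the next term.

<76, 128>

First value: each term is the sum of the two before it, so 3, 4, 7, 11, 18, 29, 47 → 76.
Second value: 1, 2, 4, 8, 16, 32, 64 → 128 (×2 each step).
So the next term is <76, 128>.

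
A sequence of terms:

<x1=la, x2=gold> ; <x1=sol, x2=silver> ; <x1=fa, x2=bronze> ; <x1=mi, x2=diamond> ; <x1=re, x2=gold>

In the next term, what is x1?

X1: la, sol, fa, mi, re → do (runs backward through the solfège scale do→ti).

do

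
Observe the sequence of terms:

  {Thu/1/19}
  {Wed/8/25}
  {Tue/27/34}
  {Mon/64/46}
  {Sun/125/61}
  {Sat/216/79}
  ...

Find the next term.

Day — runs backward through the weekdays Mon→Sun: Thu, Wed, Tue, Mon, Sun, Sat → Fri.
Second entry — perfect cubes: 1³, 2³, 3³, …: 1, 8, 27, 64, 125, 216 → 343.
Third entry: 19, 25, 34, 46, 61, 79 → 100 (differences are 6, 9, 12, … (increasing by 3 each time)).
So the next term is {Fri/343/100}.

{Fri/343/100}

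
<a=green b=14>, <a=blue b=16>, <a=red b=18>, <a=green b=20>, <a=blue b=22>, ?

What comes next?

A — repeats green → blue → red: green, blue, red, green, blue → red.
B — +2 each step: 14, 16, 18, 20, 22 → 24.
Combining the parts gives <a=red b=24>.

<a=red b=24>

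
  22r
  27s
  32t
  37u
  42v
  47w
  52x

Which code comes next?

57y

First component — +5 each step: 22, 27, 32, 37, 42, 47, 52 → 57.
Letter — letters move forward 1 place in the alphabet: r, s, t, u, v, w, x → y.
Putting it together: 57y.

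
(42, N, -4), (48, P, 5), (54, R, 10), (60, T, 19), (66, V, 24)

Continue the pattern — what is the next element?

First entry: +6 each step, so 42, 48, 54, 60, 66 → 72.
For the letter, letters move forward 2 places in the alphabet: N, P, R, T, V → X.
Third entry goes -4, 5, 10, 19, 24 → 33 (alternating steps +9, +5, +9, +5, …).
Combining the parts gives (72, X, 33).

(72, X, 33)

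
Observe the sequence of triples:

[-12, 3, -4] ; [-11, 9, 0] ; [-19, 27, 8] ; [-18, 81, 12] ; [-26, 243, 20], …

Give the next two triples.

First coordinate — alternating steps +1, −8, +1, −8, …: -12, -11, -19, -18, -26 → -25 → -33.
Second coordinate: 3, 9, 27, 81, 243 → 729 → 2187 (×3 each step).
Third coordinate: alternating steps +4, +8, +4, +8, …; -4, 0, 8, 12, 20 → 24 → 32.
Putting the parts together: [-25, 729, 24] and then [-33, 2187, 32].

[-25, 729, 24], [-33, 2187, 32]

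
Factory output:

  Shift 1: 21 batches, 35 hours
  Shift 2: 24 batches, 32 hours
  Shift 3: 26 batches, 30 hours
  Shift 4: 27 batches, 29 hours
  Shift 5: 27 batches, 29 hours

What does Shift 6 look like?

26 batches, 30 hours

Batches goes 21, 24, 26, 27, 27 → 26 (differences are 3, 2, 1, … (decreasing by 1 each time)).
For the hours, together with the batches always sums to 56: 35, 32, 30, 29, 29 → 30.
Combining the parts gives 26 batches, 30 hours.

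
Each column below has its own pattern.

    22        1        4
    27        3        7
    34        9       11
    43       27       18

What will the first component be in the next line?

54

First component: 22, 27, 34, 43 → 54 (differences are 5, 7, 9, … (increasing by 2 each time)).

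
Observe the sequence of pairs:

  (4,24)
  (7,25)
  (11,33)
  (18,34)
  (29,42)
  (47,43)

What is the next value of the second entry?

51

First entry: each term is the sum of the two before it; 4, 7, 11, 18, 29, 47 → 76.
Second entry — alternating steps +1, +8, +1, +8, …: 24, 25, 33, 34, 42, 43 → 51.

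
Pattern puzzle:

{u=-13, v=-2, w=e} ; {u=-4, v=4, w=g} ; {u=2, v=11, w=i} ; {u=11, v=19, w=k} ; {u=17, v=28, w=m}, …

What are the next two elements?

U: alternating steps +9, +6, +9, +6, …, so -13, -4, 2, 11, 17 → 26 → 32.
V — differences are 6, 7, 8, … (increasing by 1 each time): -2, 4, 11, 19, 28 → 38 → 49.
W: letters move forward 2 places in the alphabet, so e, g, i, k, m → o → q.
Putting the parts together: {u=26, v=38, w=o} and then {u=32, v=49, w=q}.

{u=26, v=38, w=o}, {u=32, v=49, w=q}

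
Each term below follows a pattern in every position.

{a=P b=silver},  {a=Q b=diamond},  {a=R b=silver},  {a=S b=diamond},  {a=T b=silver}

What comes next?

{a=U b=diamond}

A: letters move forward 1 place in the alphabet; P, Q, R, S, T → U.
B: alternates silver ↔ diamond, so silver, diamond, silver, diamond, silver → diamond.
So the next term is {a=U b=diamond}.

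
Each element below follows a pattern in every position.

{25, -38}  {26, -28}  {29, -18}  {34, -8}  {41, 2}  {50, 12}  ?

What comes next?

{61, 22}

First part goes 25, 26, 29, 34, 41, 50 → 61 (differences are 1, 3, 5, … (increasing by 2 each time)).
Second part: -38, -28, -18, -8, 2, 12 → 22 (+10 each step).
So the next element is {61, 22}.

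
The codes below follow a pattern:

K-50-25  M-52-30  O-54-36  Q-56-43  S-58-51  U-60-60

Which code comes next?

W-62-70

Letter: K, M, O, Q, S, U → W (letters move forward 2 places in the alphabet).
Second component: 50, 52, 54, 56, 58, 60 → 62 (+2 each step).
For the third component, differences are 5, 6, 7, … (increasing by 1 each time): 25, 30, 36, 43, 51, 60 → 70.
Combining the parts gives W-62-70.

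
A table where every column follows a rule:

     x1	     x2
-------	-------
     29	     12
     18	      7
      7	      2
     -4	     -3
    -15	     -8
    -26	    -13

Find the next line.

Column x1: 29, 18, 7, -4, -15, -26 → -37 (−11 each step).
Column x2: 12, 7, 2, -3, -8, -13 → -18 (−5 each step).
So the next line is -37  -18.

-37  -18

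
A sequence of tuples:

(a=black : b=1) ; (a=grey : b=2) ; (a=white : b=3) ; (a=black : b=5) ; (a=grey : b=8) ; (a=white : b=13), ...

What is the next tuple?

(a=black : b=21)

A: repeats black → grey → white, so black, grey, white, black, grey, white → black.
B: each term is the sum of the two before it; 1, 2, 3, 5, 8, 13 → 21.
So the next tuple is (a=black : b=21).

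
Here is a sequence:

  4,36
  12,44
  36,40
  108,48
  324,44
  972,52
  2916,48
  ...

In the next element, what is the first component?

First component: ×3 each step; 4, 12, 36, 108, 324, 972, 2916 → 8748.
Second component: 36, 44, 40, 48, 44, 52, 48 → 56 (alternating steps +8, −4, +8, −4, …).

8748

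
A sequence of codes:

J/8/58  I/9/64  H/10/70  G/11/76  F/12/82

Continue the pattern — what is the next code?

E/13/88

Letter — letters move back 1 place in the alphabet: J, I, H, G, F → E.
For the second component, +1 each step: 8, 9, 10, 11, 12 → 13.
Third component goes 58, 64, 70, 76, 82 → 88 (+6 each step).
Putting it together: E/13/88.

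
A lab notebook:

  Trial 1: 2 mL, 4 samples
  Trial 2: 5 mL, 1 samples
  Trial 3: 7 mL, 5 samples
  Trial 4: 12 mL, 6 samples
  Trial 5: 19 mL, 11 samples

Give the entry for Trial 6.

31 mL, 17 samples

ML: each term is the sum of the two before it, so 2, 5, 7, 12, 19 → 31.
Samples goes 4, 1, 5, 6, 11 → 17 (each term is the sum of the two before it).
So the next record is 31 mL, 17 samples.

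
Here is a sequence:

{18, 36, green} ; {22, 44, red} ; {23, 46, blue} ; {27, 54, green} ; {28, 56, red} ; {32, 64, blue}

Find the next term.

First slot: alternating steps +4, +1, +4, +1, …; 18, 22, 23, 27, 28, 32 → 33.
Second slot — always 2 × the first slot: 36, 44, 46, 54, 56, 64 → 66.
Colour — repeats green → red → blue: green, red, blue, green, red, blue → green.
Combining the parts gives {33, 66, green}.

{33, 66, green}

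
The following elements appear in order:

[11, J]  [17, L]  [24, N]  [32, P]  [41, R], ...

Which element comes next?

[51, T]

First value: differences are 6, 7, 8, … (increasing by 1 each time), so 11, 17, 24, 32, 41 → 51.
Letter: letters move forward 2 places in the alphabet; J, L, N, P, R → T.
Putting it together: [51, T].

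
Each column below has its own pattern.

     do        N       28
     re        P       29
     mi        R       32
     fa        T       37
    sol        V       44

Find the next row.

la  X  53

For the note, runs through the solfège scale do→ti: do, re, mi, fa, sol → la.
Letter: letters move forward 2 places in the alphabet, so N, P, R, T, V → X.
Third component: 28, 29, 32, 37, 44 → 53 (differences are 1, 3, 5, … (increasing by 2 each time)).
Combining the parts gives la  X  53.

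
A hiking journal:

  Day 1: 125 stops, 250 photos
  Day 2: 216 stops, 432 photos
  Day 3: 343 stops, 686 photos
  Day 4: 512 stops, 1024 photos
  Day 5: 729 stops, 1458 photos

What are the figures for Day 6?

Stops: perfect cubes: 5³, 6³, 7³, …, so 125, 216, 343, 512, 729 → 1000.
For the photos, always 2 × the stops: 250, 432, 686, 1024, 1458 → 2000.
Putting it together: 1000 stops, 2000 photos.

1000 stops, 2000 photos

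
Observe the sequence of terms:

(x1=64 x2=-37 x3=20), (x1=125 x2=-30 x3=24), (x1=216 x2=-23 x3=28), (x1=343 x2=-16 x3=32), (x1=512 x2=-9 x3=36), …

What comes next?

(x1=729 x2=-2 x3=40)

X1: 64, 125, 216, 343, 512 → 729 (perfect cubes: 4³, 5³, 6³, …).
For the x2, +7 each step: -37, -30, -23, -16, -9 → -2.
X3: +4 each step; 20, 24, 28, 32, 36 → 40.
Combining the parts gives (x1=729 x2=-2 x3=40).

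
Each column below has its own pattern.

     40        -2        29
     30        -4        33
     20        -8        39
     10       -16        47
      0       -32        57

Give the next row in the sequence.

First component: 40, 30, 20, 10, 0 → -10 (−10 each step).
Second component: -2, -4, -8, -16, -32 → -64 (×2 each step).
Third component: 29, 33, 39, 47, 57 → 69 (differences are 4, 6, 8, … (increasing by 2 each time)).
Combining the parts gives -10  -64  69.

-10  -64  69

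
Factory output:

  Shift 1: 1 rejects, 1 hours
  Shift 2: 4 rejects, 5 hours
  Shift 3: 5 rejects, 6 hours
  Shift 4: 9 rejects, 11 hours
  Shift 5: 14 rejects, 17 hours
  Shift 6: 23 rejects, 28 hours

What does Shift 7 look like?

37 rejects, 45 hours

Rejects — each term is the sum of the two before it: 1, 4, 5, 9, 14, 23 → 37.
Hours: 1, 5, 6, 11, 17, 28 → 45 (each term is the sum of the two before it).
Putting it together: 37 rejects, 45 hours.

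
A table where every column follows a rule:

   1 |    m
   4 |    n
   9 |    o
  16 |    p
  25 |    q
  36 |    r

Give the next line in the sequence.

49  s

For the first component, perfect squares: 1², 2², 3², …: 1, 4, 9, 16, 25, 36 → 49.
Letter: letters move forward 1 place in the alphabet; m, n, o, p, q, r → s.
So the next line is 49  s.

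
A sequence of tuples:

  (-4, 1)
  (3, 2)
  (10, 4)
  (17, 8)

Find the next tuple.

First part goes -4, 3, 10, 17 → 24 (+7 each step).
Second part — ×2 each step: 1, 2, 4, 8 → 16.
So the next tuple is (24, 16).

(24, 16)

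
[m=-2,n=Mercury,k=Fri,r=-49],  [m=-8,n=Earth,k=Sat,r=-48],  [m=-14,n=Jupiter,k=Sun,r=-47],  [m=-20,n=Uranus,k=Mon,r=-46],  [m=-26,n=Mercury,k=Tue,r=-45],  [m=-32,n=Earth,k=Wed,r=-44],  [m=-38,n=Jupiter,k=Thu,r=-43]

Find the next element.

[m=-44,n=Uranus,k=Fri,r=-42]

M: −6 each step, so -2, -8, -14, -20, -26, -32, -38 → -44.
N — repeats Mercury → Earth → Jupiter → Uranus: Mercury, Earth, Jupiter, Uranus, Mercury, Earth, Jupiter → Uranus.
K: runs through the weekdays Mon→Sun; Fri, Sat, Sun, Mon, Tue, Wed, Thu → Fri.
R: +1 each step, so -49, -48, -47, -46, -45, -44, -43 → -42.
Putting it together: [m=-44,n=Uranus,k=Fri,r=-42].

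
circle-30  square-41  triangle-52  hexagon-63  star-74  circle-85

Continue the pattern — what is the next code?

Shape: repeats circle → square → triangle → hexagon → star; circle, square, triangle, hexagon, star, circle → square.
Second component: 30, 41, 52, 63, 74, 85 → 96 (+11 each step).
So the next code is square-96.

square-96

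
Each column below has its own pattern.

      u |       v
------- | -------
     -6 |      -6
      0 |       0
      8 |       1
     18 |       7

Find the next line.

30  8

Column u: -6, 0, 8, 18 → 30 (differences are 6, 8, 10, … (increasing by 2 each time)).
Column v: alternating steps +6, +1, +6, +1, …, so -6, 0, 1, 7 → 8.
Putting it together: 30  8.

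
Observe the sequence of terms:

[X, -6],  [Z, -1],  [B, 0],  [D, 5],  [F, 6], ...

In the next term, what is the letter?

For the letter, letters move forward 2 places in the alphabet, wrapping Z→A: X, Z, B, D, F → H.
Second value goes -6, -1, 0, 5, 6 → 11 (alternating steps +5, +1, +5, +1, …).

H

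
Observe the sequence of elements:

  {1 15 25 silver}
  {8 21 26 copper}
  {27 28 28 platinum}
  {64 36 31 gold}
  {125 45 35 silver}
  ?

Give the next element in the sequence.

{216 55 40 copper}

First part: perfect cubes: 1³, 2³, 3³, …, so 1, 8, 27, 64, 125 → 216.
Second part: differences are 6, 7, 8, … (increasing by 1 each time), so 15, 21, 28, 36, 45 → 55.
Third part goes 25, 26, 28, 31, 35 → 40 (differences are 1, 2, 3, … (increasing by 1 each time)).
Metal — repeats silver → copper → platinum → gold: silver, copper, platinum, gold, silver → copper.
So the next element is {216 55 40 copper}.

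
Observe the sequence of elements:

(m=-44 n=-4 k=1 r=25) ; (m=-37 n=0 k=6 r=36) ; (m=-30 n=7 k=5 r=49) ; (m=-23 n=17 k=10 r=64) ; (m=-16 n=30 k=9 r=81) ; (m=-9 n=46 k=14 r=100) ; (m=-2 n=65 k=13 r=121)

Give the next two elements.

(m=5 n=87 k=18 r=144), (m=12 n=112 k=17 r=169)

For the m, +7 each step: -44, -37, -30, -23, -16, -9, -2 → 5 → 12.
N goes -4, 0, 7, 17, 30, 46, 65 → 87 → 112 (differences are 4, 7, 10, … (increasing by 3 each time)).
K: alternating steps +5, −1, +5, −1, …, so 1, 6, 5, 10, 9, 14, 13 → 18 → 17.
R: perfect squares: 5², 6², 7², …; 25, 36, 49, 64, 81, 100, 121 → 144 → 169.
Putting the parts together: (m=5 n=87 k=18 r=144) and then (m=12 n=112 k=17 r=169).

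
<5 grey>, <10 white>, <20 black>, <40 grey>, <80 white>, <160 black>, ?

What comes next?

<320 grey>

First slot: 5, 10, 20, 40, 80, 160 → 320 (×2 each step).
Shade — repeats grey → white → black: grey, white, black, grey, white, black → grey.
So the next element is <320 grey>.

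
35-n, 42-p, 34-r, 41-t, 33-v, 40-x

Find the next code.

First component: 35, 42, 34, 41, 33, 40 → 32 (alternating steps +7, −8, +7, −8, …).
Letter: n, p, r, t, v, x → z (letters move forward 2 places in the alphabet).
So the next code is 32-z.

32-z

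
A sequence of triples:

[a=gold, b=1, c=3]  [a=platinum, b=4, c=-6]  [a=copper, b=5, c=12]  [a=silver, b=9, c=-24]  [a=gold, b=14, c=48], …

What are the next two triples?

[a=platinum, b=23, c=-96], [a=copper, b=37, c=192]

For the a, repeats gold → platinum → copper → silver: gold, platinum, copper, silver, gold → platinum → copper.
B: each term is the sum of the two before it, so 1, 4, 5, 9, 14 → 23 → 37.
C: ×(-2) each step, so 3, -6, 12, -24, 48 → -96 → 192.
Putting the parts together: [a=platinum, b=23, c=-96] and then [a=copper, b=37, c=192].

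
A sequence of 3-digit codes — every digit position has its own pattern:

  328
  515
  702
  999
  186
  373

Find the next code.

First digit: +2 each step, mod 10; 3, 5, 7, 9, 1, 3 → 5.
Second digit: 2, 1, 0, 9, 8, 7 → 6 (−1 each step, mod 10).
Third digit goes 8, 5, 2, 9, 6, 3 → 0 (−3 each step, mod 10).
Combining the parts gives 560.

560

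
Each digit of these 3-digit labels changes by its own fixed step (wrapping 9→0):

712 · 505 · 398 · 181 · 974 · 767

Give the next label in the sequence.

For the first digit, −2 each step, mod 10: 7, 5, 3, 1, 9, 7 → 5.
Second digit — −1 each step, mod 10: 1, 0, 9, 8, 7, 6 → 5.
Third digit: 2, 5, 8, 1, 4, 7 → 0 (+3 each step, mod 10).
Combining the parts gives 550.

550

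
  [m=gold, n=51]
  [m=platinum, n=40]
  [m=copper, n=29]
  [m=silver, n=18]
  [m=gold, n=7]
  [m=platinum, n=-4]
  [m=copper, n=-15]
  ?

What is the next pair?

For the m, repeats gold → platinum → copper → silver: gold, platinum, copper, silver, gold, platinum, copper → silver.
N — −11 each step: 51, 40, 29, 18, 7, -4, -15 → -26.
Combining the parts gives [m=silver, n=-26].

[m=silver, n=-26]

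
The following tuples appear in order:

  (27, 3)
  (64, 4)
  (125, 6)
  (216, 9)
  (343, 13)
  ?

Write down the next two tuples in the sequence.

First value — perfect cubes: 3³, 4³, 5³, …: 27, 64, 125, 216, 343 → 512 → 729.
Second value — differences are 1, 2, 3, … (increasing by 1 each time): 3, 4, 6, 9, 13 → 18 → 24.
So the next two tuples are (512, 18) and (729, 24).

(512, 18), (729, 24)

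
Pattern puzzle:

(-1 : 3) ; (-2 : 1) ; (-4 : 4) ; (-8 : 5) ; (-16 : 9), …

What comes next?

For the first entry, ×2 each step: -1, -2, -4, -8, -16 → -32.
Second entry goes 3, 1, 4, 5, 9 → 14 (each term is the sum of the two before it).
Putting it together: (-32 : 14).

(-32 : 14)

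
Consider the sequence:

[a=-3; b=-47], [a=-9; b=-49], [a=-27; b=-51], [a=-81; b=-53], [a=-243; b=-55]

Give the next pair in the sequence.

A: -3, -9, -27, -81, -243 → -729 (×3 each step).
B — −2 each step: -47, -49, -51, -53, -55 → -57.
Combining the parts gives [a=-729; b=-57].

[a=-729; b=-57]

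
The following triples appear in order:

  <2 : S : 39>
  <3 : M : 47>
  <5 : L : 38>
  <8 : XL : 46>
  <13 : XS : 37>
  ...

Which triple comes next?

First slot: each term is the sum of the two before it; 2, 3, 5, 8, 13 → 21.
For the size, runs through clothing sizes XS→XL: S, M, L, XL, XS → S.
Third slot goes 39, 47, 38, 46, 37 → 45 (alternating steps +8, −9, +8, −9, …).
Combining the parts gives <21 : S : 45>.

<21 : S : 45>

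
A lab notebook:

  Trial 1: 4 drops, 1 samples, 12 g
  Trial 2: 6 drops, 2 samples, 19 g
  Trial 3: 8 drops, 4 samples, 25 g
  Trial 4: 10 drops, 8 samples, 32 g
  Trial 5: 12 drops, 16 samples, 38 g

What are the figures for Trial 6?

14 drops, 32 samples, 45 g

Drops: +2 each step; 4, 6, 8, 10, 12 → 14.
For the samples, ×2 each step: 1, 2, 4, 8, 16 → 32.
G: alternating steps +7, +6, +7, +6, …; 12, 19, 25, 32, 38 → 45.
Combining the parts gives 14 drops, 32 samples, 45 g.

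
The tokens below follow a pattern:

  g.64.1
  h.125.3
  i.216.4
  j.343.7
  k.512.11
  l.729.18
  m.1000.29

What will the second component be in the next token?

Letter — letters move forward 1 place in the alphabet: g, h, i, j, k, l, m → n.
Second component: 64, 125, 216, 343, 512, 729, 1000 → 1331 (perfect cubes: 4³, 5³, 6³, …).
Third component: each term is the sum of the two before it, so 1, 3, 4, 7, 11, 18, 29 → 47.

1331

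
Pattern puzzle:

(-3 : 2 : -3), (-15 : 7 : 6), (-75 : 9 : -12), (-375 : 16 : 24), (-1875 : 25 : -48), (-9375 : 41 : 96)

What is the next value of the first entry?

First entry: ×5 each step, so -3, -15, -75, -375, -1875, -9375 → -46875.

-46875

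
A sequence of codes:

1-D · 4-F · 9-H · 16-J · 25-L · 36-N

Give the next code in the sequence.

49-P

First component: perfect squares: 1², 2², 3², …, so 1, 4, 9, 16, 25, 36 → 49.
Letter: D, F, H, J, L, N → P (letters move forward 2 places in the alphabet).
So the next code is 49-P.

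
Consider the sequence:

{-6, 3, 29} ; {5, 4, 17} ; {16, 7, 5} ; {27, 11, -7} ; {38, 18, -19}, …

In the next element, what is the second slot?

Second slot: 3, 4, 7, 11, 18 → 29 (each term is the sum of the two before it).

29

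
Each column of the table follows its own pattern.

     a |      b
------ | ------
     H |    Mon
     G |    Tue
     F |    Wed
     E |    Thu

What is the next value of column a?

Column a: letters move back 1 place in the alphabet, so H, G, F, E → D.

D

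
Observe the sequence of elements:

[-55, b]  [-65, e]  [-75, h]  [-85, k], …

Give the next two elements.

[-95, n], [-105, q]

First value: −10 each step, so -55, -65, -75, -85 → -95 → -105.
Letter: b, e, h, k → n → q (letters move forward 3 places in the alphabet).
Putting the parts together: [-95, n] and then [-105, q].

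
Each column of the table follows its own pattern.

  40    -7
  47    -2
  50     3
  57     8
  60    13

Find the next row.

First component: 40, 47, 50, 57, 60 → 67 (alternating steps +7, +3, +7, +3, …).
Second component — +5 each step: -7, -2, 3, 8, 13 → 18.
Combining the parts gives 67  18.

67  18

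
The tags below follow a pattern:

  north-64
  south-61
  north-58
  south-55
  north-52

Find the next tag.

For the direction, alternates north ↔ south: north, south, north, south, north → south.
Second component — −3 each step: 64, 61, 58, 55, 52 → 49.
So the next tag is south-49.

south-49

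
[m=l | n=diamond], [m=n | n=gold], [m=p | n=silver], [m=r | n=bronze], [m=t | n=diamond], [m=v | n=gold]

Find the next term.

M: letters move forward 2 places in the alphabet; l, n, p, r, t, v → x.
N: repeats diamond → gold → silver → bronze; diamond, gold, silver, bronze, diamond, gold → silver.
Putting it together: [m=x | n=silver].

[m=x | n=silver]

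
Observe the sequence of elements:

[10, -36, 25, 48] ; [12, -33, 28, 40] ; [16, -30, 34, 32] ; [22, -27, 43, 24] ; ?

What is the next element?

[30, -24, 55, 16]

For the first coordinate, differences are 2, 4, 6, … (increasing by 2 each time): 10, 12, 16, 22 → 30.
Second coordinate: +3 each step, so -36, -33, -30, -27 → -24.
Third coordinate: differences are 3, 6, 9, … (increasing by 3 each time); 25, 28, 34, 43 → 55.
Fourth coordinate: −8 each step; 48, 40, 32, 24 → 16.
Combining the parts gives [30, -24, 55, 16].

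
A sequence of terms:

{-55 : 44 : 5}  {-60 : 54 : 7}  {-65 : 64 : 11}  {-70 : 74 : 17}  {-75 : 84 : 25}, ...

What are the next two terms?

First entry goes -55, -60, -65, -70, -75 → -80 → -85 (−5 each step).
For the second entry, +10 each step: 44, 54, 64, 74, 84 → 94 → 104.
For the third entry, differences are 2, 4, 6, … (increasing by 2 each time): 5, 7, 11, 17, 25 → 35 → 47.
Putting the parts together: {-80 : 94 : 35} and then {-85 : 104 : 47}.

{-80 : 94 : 35}, {-85 : 104 : 47}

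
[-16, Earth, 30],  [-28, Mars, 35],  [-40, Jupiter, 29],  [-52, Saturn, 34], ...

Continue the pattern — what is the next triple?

First part: −12 each step; -16, -28, -40, -52 → -64.
Planet: runs through the planets Mercury→Neptune, so Earth, Mars, Jupiter, Saturn → Uranus.
For the third part, alternating steps +5, −6, +5, −6, …: 30, 35, 29, 34 → 28.
Putting it together: [-64, Uranus, 28].

[-64, Uranus, 28]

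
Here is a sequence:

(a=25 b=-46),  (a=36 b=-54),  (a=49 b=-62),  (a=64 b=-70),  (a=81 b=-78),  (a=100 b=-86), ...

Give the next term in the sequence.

(a=121 b=-94)

A: 25, 36, 49, 64, 81, 100 → 121 (perfect squares: 5², 6², 7², …).
For the b, −8 each step: -46, -54, -62, -70, -78, -86 → -94.
So the next term is (a=121 b=-94).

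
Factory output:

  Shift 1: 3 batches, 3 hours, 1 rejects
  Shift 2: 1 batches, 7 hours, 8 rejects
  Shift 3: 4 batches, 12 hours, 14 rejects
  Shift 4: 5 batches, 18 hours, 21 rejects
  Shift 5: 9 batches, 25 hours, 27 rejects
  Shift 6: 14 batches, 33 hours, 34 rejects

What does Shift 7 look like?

For the batches, each term is the sum of the two before it: 3, 1, 4, 5, 9, 14 → 23.
Hours: differences are 4, 5, 6, … (increasing by 1 each time), so 3, 7, 12, 18, 25, 33 → 42.
Rejects — alternating steps +7, +6, +7, +6, …: 1, 8, 14, 21, 27, 34 → 40.
So the next row is 23 batches, 42 hours, 40 rejects.

23 batches, 42 hours, 40 rejects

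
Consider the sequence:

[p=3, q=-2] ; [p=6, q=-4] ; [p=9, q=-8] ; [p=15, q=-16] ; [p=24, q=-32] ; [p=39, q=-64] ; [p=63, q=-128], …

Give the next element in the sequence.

P — each term is the sum of the two before it: 3, 6, 9, 15, 24, 39, 63 → 102.
Q: ×2 each step; -2, -4, -8, -16, -32, -64, -128 → -256.
Putting it together: [p=102, q=-256].

[p=102, q=-256]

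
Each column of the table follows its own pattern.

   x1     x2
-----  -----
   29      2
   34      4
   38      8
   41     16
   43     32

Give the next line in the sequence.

44  64

Column x1 goes 29, 34, 38, 41, 43 → 44 (differences are 5, 4, 3, … (decreasing by 1 each time)).
Column x2 — ×2 each step: 2, 4, 8, 16, 32 → 64.
Combining the parts gives 44  64.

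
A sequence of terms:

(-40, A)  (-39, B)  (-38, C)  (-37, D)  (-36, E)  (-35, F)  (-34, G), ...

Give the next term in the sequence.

(-33, H)

First slot — +1 each step: -40, -39, -38, -37, -36, -35, -34 → -33.
Letter goes A, B, C, D, E, F, G → H (letters move forward 1 place in the alphabet).
Combining the parts gives (-33, H).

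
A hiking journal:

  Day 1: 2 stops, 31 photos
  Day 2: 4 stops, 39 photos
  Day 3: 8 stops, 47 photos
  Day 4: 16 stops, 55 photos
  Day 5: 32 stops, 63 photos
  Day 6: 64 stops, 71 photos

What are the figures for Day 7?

128 stops, 79 photos

Stops: ×2 each step; 2, 4, 8, 16, 32, 64 → 128.
Photos: 31, 39, 47, 55, 63, 71 → 79 (+8 each step).
So the next line is 128 stops, 79 photos.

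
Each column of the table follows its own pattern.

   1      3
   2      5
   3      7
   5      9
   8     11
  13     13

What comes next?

21  15

First component: each term is the sum of the two before it; 1, 2, 3, 5, 8, 13 → 21.
For the second component, +2 each step: 3, 5, 7, 9, 11, 13 → 15.
So the next line is 21  15.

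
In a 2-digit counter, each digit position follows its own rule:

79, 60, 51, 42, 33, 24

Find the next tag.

15

First digit: −1 each step, mod 10, so 7, 6, 5, 4, 3, 2 → 1.
Second digit: +1 each step, mod 10, so 9, 0, 1, 2, 3, 4 → 5.
Putting it together: 15.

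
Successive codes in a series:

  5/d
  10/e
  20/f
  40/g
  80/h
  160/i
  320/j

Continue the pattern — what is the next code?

640/k

First component: ×2 each step, so 5, 10, 20, 40, 80, 160, 320 → 640.
For the letter, letters move forward 1 place in the alphabet: d, e, f, g, h, i, j → k.
So the next code is 640/k.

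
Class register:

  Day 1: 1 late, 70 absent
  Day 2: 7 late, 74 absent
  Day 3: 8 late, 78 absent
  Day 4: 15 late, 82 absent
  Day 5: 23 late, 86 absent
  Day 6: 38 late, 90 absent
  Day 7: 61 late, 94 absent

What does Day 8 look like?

99 late, 98 absent

Late: each term is the sum of the two before it, so 1, 7, 8, 15, 23, 38, 61 → 99.
Absent: +4 each step; 70, 74, 78, 82, 86, 90, 94 → 98.
Combining the parts gives 99 late, 98 absent.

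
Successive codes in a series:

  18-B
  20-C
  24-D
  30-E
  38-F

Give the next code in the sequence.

For the first component, differences are 2, 4, 6, … (increasing by 2 each time): 18, 20, 24, 30, 38 → 48.
For the letter, letters move forward 1 place in the alphabet: B, C, D, E, F → G.
Putting it together: 48-G.

48-G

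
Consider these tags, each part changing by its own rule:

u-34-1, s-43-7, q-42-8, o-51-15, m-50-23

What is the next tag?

Letter: letters move back 2 places in the alphabet, so u, s, q, o, m → k.
Second component — alternating steps +9, −1, +9, −1, …: 34, 43, 42, 51, 50 → 59.
Third component: each term is the sum of the two before it; 1, 7, 8, 15, 23 → 38.
So the next tag is k-59-38.

k-59-38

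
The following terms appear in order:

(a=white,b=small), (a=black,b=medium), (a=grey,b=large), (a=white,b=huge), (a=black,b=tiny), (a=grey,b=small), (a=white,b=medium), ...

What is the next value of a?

black

A: white, black, grey, white, black, grey, white → black (repeats white → black → grey).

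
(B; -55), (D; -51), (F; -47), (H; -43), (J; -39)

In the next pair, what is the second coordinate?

-35

Second coordinate — +4 each step: -55, -51, -47, -43, -39 → -35.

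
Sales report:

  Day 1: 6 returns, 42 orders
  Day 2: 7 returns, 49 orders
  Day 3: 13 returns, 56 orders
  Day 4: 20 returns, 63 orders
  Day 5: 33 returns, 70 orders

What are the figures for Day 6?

Returns: each term is the sum of the two before it; 6, 7, 13, 20, 33 → 53.
Orders: +7 each step; 42, 49, 56, 63, 70 → 77.
So the next row is 53 returns, 77 orders.

53 returns, 77 orders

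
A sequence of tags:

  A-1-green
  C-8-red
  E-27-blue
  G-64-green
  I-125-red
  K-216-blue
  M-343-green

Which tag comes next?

Letter — letters move forward 2 places in the alphabet: A, C, E, G, I, K, M → O.
For the second component, perfect cubes: 1³, 2³, 3³, …: 1, 8, 27, 64, 125, 216, 343 → 512.
Colour: repeats green → red → blue; green, red, blue, green, red, blue, green → red.
So the next tag is O-512-red.

O-512-red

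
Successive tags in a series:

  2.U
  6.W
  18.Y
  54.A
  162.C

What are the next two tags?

486.E, 1458.G

For the first component, ×3 each step: 2, 6, 18, 54, 162 → 486 → 1458.
Letter goes U, W, Y, A, C → E → G (letters move forward 2 places in the alphabet, wrapping Z→A).
Putting the parts together: 486.E and then 1458.G.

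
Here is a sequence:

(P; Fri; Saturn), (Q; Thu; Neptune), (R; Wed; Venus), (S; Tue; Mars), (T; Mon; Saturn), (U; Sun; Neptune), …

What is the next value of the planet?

Venus

For the letter, letters move forward 1 place in the alphabet: P, Q, R, S, T, U → V.
Day goes Fri, Thu, Wed, Tue, Mon, Sun → Sat (runs backward through the weekdays Mon→Sun).
Planet: repeats Saturn → Neptune → Venus → Mars, so Saturn, Neptune, Venus, Mars, Saturn, Neptune → Venus.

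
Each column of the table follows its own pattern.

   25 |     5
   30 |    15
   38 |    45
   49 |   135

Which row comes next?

63  405

First component goes 25, 30, 38, 49 → 63 (differences are 5, 8, 11, … (increasing by 3 each time)).
Second component — ×3 each step: 5, 15, 45, 135 → 405.
So the next row is 63  405.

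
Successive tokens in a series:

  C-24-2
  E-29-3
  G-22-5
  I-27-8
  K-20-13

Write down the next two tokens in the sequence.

Letter: letters move forward 2 places in the alphabet, so C, E, G, I, K → M → O.
Second component goes 24, 29, 22, 27, 20 → 25 → 18 (alternating steps +5, −7, +5, −7, …).
Third component: each term is the sum of the two before it; 2, 3, 5, 8, 13 → 21 → 34.
So the next two tokens are M-25-21 and O-18-34.

M-25-21 then O-18-34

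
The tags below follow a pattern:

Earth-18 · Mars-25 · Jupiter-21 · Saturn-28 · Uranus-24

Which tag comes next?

Planet: runs through the planets Mercury→Neptune; Earth, Mars, Jupiter, Saturn, Uranus → Neptune.
Second component goes 18, 25, 21, 28, 24 → 31 (alternating steps +7, −4, +7, −4, …).
So the next tag is Neptune-31.

Neptune-31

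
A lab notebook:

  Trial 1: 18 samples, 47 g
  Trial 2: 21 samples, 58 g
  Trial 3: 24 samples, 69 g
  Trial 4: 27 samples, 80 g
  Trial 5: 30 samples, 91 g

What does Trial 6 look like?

Samples goes 18, 21, 24, 27, 30 → 33 (+3 each step).
G goes 47, 58, 69, 80, 91 → 102 (+11 each step).
So the next row is 33 samples, 102 g.

33 samples, 102 g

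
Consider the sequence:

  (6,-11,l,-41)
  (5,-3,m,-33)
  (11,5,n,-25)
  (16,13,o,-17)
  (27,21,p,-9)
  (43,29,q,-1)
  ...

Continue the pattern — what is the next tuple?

(70,37,r,7)

First component — each term is the sum of the two before it: 6, 5, 11, 16, 27, 43 → 70.
Second component goes -11, -3, 5, 13, 21, 29 → 37 (+8 each step).
For the letter, letters move forward 1 place in the alphabet: l, m, n, o, p, q → r.
Fourth component goes -41, -33, -25, -17, -9, -1 → 7 (+8 each step).
Combining the parts gives (70,37,r,7).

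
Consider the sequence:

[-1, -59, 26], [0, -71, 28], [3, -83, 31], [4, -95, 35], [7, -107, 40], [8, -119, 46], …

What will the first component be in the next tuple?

11

First component goes -1, 0, 3, 4, 7, 8 → 11 (alternating steps +1, +3, +1, +3, …).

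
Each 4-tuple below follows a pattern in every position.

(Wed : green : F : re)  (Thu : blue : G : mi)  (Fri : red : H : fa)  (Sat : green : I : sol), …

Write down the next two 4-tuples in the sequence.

(Sun : blue : J : la), (Mon : red : K : ti)

For the day, runs through the weekdays Mon→Sun: Wed, Thu, Fri, Sat → Sun → Mon.
Colour: repeats green → blue → red, so green, blue, red, green → blue → red.
Letter — letters move forward 1 place in the alphabet: F, G, H, I → J → K.
Note: runs through the solfège scale do→ti, so re, mi, fa, sol → la → ti.
So the next two 4-tuples are (Sun : blue : J : la) and (Mon : red : K : ti).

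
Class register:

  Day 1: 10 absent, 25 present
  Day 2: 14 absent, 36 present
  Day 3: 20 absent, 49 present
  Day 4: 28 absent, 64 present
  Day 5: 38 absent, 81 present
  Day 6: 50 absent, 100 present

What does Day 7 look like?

For the absent, differences are 4, 6, 8, … (increasing by 2 each time): 10, 14, 20, 28, 38, 50 → 64.
Present goes 25, 36, 49, 64, 81, 100 → 121 (perfect squares: 5², 6², 7², …).
Putting it together: 64 absent, 121 present.

64 absent, 121 present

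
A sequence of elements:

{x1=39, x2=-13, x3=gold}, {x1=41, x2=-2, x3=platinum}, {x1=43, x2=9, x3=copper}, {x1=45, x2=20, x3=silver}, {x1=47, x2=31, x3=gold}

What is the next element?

X1: 39, 41, 43, 45, 47 → 49 (+2 each step).
X2: -13, -2, 9, 20, 31 → 42 (+11 each step).
For the x3, repeats gold → platinum → copper → silver: gold, platinum, copper, silver, gold → platinum.
Putting it together: {x1=49, x2=42, x3=platinum}.

{x1=49, x2=42, x3=platinum}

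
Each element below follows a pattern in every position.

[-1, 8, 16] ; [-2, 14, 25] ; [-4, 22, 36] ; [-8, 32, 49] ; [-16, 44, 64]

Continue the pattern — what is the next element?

[-32, 58, 81]

First entry: ×2 each step, so -1, -2, -4, -8, -16 → -32.
Second entry: 8, 14, 22, 32, 44 → 58 (differences are 6, 8, 10, … (increasing by 2 each time)).
Third entry: perfect squares: 4², 5², 6², …; 16, 25, 36, 49, 64 → 81.
Combining the parts gives [-32, 58, 81].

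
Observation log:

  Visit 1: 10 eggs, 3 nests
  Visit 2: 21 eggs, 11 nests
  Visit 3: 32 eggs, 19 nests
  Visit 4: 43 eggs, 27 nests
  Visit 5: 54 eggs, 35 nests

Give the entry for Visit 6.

65 eggs, 43 nests

Eggs: +11 each step, so 10, 21, 32, 43, 54 → 65.
Nests: +8 each step; 3, 11, 19, 27, 35 → 43.
Putting it together: 65 eggs, 43 nests.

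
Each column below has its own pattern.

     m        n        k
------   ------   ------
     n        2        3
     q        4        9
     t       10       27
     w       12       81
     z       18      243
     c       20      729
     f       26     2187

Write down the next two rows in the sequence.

i  28  6561; l  34  19683

Column m goes n, q, t, w, z, c, f → i → l (letters move forward 3 places in the alphabet, wrapping Z→A).
Column n: 2, 4, 10, 12, 18, 20, 26 → 28 → 34 (alternating steps +2, +6, +2, +6, …).
Column k — ×3 each step: 3, 9, 27, 81, 243, 729, 2187 → 6561 → 19683.
So the next two rows are i  28  6561 and l  34  19683.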